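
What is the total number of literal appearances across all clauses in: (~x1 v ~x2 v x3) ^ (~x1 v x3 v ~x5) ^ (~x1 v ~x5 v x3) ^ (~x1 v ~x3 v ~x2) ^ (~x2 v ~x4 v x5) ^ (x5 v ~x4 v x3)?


Clause lengths: 3, 3, 3, 3, 3, 3.
Sum = 3 + 3 + 3 + 3 + 3 + 3 = 18.

18


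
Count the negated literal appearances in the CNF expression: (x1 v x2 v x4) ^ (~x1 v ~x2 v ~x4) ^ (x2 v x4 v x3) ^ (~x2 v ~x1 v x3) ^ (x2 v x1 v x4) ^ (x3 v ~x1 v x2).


Scan each clause for negated literals.
Clause 1: 0 negative; Clause 2: 3 negative; Clause 3: 0 negative; Clause 4: 2 negative; Clause 5: 0 negative; Clause 6: 1 negative.
Total negative literal occurrences = 6.

6


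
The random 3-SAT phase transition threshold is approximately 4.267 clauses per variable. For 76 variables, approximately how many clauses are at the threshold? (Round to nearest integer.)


The 3-SAT phase transition occurs at approximately 4.267 clauses per variable.
m = 4.267 * 76 = 324.292.
Rounded to nearest integer: 324.

324


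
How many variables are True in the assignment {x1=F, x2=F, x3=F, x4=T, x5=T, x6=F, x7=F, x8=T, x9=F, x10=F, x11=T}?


The weight is the number of variables assigned True.
True variables: x4, x5, x8, x11.
Weight = 4.

4


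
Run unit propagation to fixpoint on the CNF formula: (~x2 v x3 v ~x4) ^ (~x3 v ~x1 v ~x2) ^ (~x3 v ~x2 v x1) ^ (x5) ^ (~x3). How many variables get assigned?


Unit propagation repeatedly assigns the literal in any unit clause, then simplifies.
Assignments in order: x5 = T, x3 = F.
No further unit clauses remain.
Total variables assigned = 2.

2


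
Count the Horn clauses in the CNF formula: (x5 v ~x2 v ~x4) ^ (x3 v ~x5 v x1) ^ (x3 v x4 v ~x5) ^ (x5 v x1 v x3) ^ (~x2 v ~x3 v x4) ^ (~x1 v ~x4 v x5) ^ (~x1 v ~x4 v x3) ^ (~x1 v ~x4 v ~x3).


A Horn clause has at most one positive literal.
Clause 1: 1 positive lit(s) -> Horn
Clause 2: 2 positive lit(s) -> not Horn
Clause 3: 2 positive lit(s) -> not Horn
Clause 4: 3 positive lit(s) -> not Horn
Clause 5: 1 positive lit(s) -> Horn
Clause 6: 1 positive lit(s) -> Horn
Clause 7: 1 positive lit(s) -> Horn
Clause 8: 0 positive lit(s) -> Horn
Total Horn clauses = 5.

5


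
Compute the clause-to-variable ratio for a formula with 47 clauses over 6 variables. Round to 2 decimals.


Clause-to-variable ratio = clauses / variables.
47 / 6 = 7.83.

7.83


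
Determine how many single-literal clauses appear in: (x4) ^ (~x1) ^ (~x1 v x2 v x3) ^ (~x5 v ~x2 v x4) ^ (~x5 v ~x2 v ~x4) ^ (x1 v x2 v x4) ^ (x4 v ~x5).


A unit clause contains exactly one literal.
Unit clauses found: (x4), (~x1).
Count = 2.

2


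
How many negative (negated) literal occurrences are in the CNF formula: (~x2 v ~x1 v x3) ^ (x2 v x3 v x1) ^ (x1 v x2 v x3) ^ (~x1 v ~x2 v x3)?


Scan each clause for negated literals.
Clause 1: 2 negative; Clause 2: 0 negative; Clause 3: 0 negative; Clause 4: 2 negative.
Total negative literal occurrences = 4.

4


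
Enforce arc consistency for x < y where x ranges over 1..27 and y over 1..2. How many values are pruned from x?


For the constraint x < y, x needs a supporting value in y's domain.
x can be at most 1 (one less than y's maximum).
Valid x values from domain: 1 out of 27.
Pruned = 27 - 1 = 26.

26


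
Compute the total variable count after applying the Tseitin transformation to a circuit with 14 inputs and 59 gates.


The Tseitin transformation introduces one auxiliary variable per gate.
Total variables = inputs + gates = 14 + 59 = 73.

73


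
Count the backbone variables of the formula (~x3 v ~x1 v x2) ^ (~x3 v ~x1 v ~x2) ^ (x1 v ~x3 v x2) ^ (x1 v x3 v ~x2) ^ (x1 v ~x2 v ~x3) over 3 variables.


Find all satisfying assignments: 3 model(s).
Check which variables have the same value in every model.
Fixed variables: x3=F.
Backbone size = 1.

1


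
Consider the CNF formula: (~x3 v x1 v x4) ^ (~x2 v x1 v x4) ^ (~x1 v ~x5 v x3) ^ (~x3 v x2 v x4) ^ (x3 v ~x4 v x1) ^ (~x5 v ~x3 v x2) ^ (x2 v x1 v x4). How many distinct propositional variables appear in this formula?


Identify each distinct variable in the formula.
Variables found: x1, x2, x3, x4, x5.
Total distinct variables = 5.

5


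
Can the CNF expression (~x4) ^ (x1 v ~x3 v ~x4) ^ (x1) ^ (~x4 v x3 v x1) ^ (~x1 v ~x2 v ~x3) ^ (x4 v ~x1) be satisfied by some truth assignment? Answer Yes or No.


Check all 16 possible truth assignments.
Number of satisfying assignments found: 0.
The formula is unsatisfiable.

No


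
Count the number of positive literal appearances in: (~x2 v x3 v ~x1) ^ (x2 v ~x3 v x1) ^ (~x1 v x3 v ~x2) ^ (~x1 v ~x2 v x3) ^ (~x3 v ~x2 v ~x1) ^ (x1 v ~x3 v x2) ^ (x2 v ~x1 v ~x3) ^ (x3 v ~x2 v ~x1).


Scan each clause for unnegated literals.
Clause 1: 1 positive; Clause 2: 2 positive; Clause 3: 1 positive; Clause 4: 1 positive; Clause 5: 0 positive; Clause 6: 2 positive; Clause 7: 1 positive; Clause 8: 1 positive.
Total positive literal occurrences = 9.

9


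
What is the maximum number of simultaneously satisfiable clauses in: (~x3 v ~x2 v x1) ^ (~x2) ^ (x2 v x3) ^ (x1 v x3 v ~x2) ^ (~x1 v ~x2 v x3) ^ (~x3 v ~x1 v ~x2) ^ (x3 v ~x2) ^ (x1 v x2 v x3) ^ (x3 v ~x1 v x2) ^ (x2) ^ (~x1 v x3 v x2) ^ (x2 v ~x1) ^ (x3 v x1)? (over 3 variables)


Enumerate all 8 truth assignments.
For each, count how many of the 13 clauses are satisfied.
The formula is not fully satisfiable, so the maximum is below 13.
Maximum simultaneously satisfiable clauses = 12.

12


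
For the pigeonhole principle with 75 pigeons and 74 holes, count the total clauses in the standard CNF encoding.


The PHP encoding has two parts:
1) At-least-one-hole clauses: 75 (one per pigeon, each with 74 literals).
2) At-most-one-pigeon-per-hole clauses: 74 holes * C(75,2) = 74 * 2775 = 205350.
Total clauses = 75 + 205350 = 205425.

205425


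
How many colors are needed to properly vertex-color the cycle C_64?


A cycle on an even number of vertices is bipartite: alternate two colors around the cycle.
Since 64 is even, two colors suffice, and at least two are needed because the graph has edges.
Chromatic number = 2.

2


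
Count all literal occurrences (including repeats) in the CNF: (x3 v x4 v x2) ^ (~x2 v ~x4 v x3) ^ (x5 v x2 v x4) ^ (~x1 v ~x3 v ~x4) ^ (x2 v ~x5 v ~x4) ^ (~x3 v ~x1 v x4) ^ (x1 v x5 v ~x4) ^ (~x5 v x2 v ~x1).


Clause lengths: 3, 3, 3, 3, 3, 3, 3, 3.
Sum = 3 + 3 + 3 + 3 + 3 + 3 + 3 + 3 = 24.

24


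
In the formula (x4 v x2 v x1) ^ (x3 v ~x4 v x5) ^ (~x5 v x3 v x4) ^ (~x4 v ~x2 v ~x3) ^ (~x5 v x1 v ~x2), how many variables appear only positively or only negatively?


A pure literal appears in only one polarity across all clauses.
Pure literals: x1 (positive only).
Count = 1.

1


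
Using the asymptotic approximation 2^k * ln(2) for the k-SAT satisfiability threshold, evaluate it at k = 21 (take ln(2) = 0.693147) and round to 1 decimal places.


Using the asymptotic formula: threshold ~ 2^k * ln(2).
2^21 = 2097152.
2097152 * 0.693147 = 1453634.6.

1453634.6


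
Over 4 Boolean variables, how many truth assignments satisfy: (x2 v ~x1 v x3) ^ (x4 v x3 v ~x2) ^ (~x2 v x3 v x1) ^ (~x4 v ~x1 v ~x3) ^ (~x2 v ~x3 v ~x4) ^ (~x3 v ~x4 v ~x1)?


Enumerate all 16 truth assignments over 4 variables.
Test each against every clause.
Satisfying assignments found: 8.

8


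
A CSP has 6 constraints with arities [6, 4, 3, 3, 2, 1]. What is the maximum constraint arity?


The arities are: 6, 4, 3, 3, 2, 1.
Scan for the maximum value.
Maximum arity = 6.

6


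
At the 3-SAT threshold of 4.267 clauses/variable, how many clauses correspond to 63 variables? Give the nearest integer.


The 3-SAT phase transition occurs at approximately 4.267 clauses per variable.
m = 4.267 * 63 = 268.821.
Rounded to nearest integer: 269.

269


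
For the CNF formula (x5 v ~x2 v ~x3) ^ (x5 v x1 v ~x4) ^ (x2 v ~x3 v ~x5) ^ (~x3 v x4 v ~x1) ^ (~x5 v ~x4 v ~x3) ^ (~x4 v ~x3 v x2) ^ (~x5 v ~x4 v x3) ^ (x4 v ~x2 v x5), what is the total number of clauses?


Each group enclosed in parentheses joined by ^ is one clause.
Counting the conjuncts: 8 clauses.

8


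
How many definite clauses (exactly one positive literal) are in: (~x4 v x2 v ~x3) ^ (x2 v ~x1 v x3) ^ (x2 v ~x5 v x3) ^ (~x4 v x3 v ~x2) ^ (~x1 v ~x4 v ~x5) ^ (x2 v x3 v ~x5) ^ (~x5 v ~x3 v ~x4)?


A definite clause has exactly one positive literal.
Clause 1: 1 positive -> definite
Clause 2: 2 positive -> not definite
Clause 3: 2 positive -> not definite
Clause 4: 1 positive -> definite
Clause 5: 0 positive -> not definite
Clause 6: 2 positive -> not definite
Clause 7: 0 positive -> not definite
Definite clause count = 2.

2


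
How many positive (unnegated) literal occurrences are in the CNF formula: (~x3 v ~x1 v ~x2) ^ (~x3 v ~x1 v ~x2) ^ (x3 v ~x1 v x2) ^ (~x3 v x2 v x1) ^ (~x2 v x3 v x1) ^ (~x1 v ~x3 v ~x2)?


Scan each clause for unnegated literals.
Clause 1: 0 positive; Clause 2: 0 positive; Clause 3: 2 positive; Clause 4: 2 positive; Clause 5: 2 positive; Clause 6: 0 positive.
Total positive literal occurrences = 6.

6


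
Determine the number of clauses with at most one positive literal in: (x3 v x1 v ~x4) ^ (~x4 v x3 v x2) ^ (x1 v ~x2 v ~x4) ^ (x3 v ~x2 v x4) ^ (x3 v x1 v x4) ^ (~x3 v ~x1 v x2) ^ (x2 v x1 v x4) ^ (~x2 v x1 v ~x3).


A Horn clause has at most one positive literal.
Clause 1: 2 positive lit(s) -> not Horn
Clause 2: 2 positive lit(s) -> not Horn
Clause 3: 1 positive lit(s) -> Horn
Clause 4: 2 positive lit(s) -> not Horn
Clause 5: 3 positive lit(s) -> not Horn
Clause 6: 1 positive lit(s) -> Horn
Clause 7: 3 positive lit(s) -> not Horn
Clause 8: 1 positive lit(s) -> Horn
Total Horn clauses = 3.

3


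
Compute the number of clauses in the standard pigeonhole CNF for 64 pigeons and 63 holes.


The PHP encoding has two parts:
1) At-least-one-hole clauses: 64 (one per pigeon, each with 63 literals).
2) At-most-one-pigeon-per-hole clauses: 63 holes * C(64,2) = 63 * 2016 = 127008.
Total clauses = 64 + 127008 = 127072.

127072


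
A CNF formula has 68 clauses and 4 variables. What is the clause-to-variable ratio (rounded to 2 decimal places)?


Clause-to-variable ratio = clauses / variables.
68 / 4 = 17.0.

17.0


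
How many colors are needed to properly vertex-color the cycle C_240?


A cycle on an even number of vertices is bipartite: alternate two colors around the cycle.
Since 240 is even, two colors suffice, and at least two are needed because the graph has edges.
Chromatic number = 2.

2


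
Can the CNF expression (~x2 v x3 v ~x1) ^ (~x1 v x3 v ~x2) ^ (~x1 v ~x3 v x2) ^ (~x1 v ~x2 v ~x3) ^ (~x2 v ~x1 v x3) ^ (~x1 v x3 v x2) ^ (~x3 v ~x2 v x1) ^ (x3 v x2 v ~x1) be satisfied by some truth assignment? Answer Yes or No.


Check all 8 possible truth assignments.
Number of satisfying assignments found: 3.
The formula is satisfiable.

Yes


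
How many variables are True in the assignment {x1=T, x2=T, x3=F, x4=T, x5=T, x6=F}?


The weight is the number of variables assigned True.
True variables: x1, x2, x4, x5.
Weight = 4.

4


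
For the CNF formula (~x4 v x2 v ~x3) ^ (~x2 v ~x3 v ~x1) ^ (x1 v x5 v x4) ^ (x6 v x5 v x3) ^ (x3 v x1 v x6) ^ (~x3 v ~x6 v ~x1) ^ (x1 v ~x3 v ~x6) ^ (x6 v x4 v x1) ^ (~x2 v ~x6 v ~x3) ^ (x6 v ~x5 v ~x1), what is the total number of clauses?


Each group enclosed in parentheses joined by ^ is one clause.
Counting the conjuncts: 10 clauses.

10


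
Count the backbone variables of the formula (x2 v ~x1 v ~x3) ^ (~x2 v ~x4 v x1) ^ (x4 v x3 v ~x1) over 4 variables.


Find all satisfying assignments: 10 model(s).
Check which variables have the same value in every model.
No variable is fixed across all models.
Backbone size = 0.

0


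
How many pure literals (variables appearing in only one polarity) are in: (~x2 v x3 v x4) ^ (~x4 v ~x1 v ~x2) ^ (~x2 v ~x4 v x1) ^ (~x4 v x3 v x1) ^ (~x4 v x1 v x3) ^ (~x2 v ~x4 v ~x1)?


A pure literal appears in only one polarity across all clauses.
Pure literals: x2 (negative only), x3 (positive only).
Count = 2.

2


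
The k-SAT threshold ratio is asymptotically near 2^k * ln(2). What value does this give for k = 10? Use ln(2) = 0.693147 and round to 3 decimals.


Using the asymptotic formula: threshold ~ 2^k * ln(2).
2^10 = 1024.
1024 * 0.693147 = 709.783.

709.783


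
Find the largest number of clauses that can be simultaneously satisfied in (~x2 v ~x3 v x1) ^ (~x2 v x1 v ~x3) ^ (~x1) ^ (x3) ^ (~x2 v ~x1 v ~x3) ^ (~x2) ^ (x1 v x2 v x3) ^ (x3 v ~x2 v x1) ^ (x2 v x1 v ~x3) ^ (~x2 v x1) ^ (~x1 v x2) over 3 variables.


Enumerate all 8 truth assignments.
For each, count how many of the 11 clauses are satisfied.
The formula is not fully satisfiable, so the maximum is below 11.
Maximum simultaneously satisfiable clauses = 10.

10


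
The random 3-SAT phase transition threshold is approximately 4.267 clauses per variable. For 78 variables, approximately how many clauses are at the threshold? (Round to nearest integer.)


The 3-SAT phase transition occurs at approximately 4.267 clauses per variable.
m = 4.267 * 78 = 332.826.
Rounded to nearest integer: 333.

333


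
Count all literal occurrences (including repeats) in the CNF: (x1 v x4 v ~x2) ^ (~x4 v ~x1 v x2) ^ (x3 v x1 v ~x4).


Clause lengths: 3, 3, 3.
Sum = 3 + 3 + 3 = 9.

9


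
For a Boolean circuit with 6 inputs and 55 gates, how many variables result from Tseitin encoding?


The Tseitin transformation introduces one auxiliary variable per gate.
Total variables = inputs + gates = 6 + 55 = 61.

61


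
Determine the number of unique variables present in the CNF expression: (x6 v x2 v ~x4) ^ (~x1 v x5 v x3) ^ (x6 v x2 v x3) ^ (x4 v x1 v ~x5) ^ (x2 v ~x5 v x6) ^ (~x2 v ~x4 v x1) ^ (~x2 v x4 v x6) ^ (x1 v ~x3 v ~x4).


Identify each distinct variable in the formula.
Variables found: x1, x2, x3, x4, x5, x6.
Total distinct variables = 6.

6


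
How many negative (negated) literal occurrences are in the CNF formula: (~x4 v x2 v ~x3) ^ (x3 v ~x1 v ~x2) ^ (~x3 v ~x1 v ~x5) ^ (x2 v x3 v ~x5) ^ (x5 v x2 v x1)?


Scan each clause for negated literals.
Clause 1: 2 negative; Clause 2: 2 negative; Clause 3: 3 negative; Clause 4: 1 negative; Clause 5: 0 negative.
Total negative literal occurrences = 8.

8


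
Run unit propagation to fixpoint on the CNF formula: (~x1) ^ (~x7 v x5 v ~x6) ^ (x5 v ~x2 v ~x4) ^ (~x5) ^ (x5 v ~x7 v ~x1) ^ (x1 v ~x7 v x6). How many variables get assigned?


Unit propagation repeatedly assigns the literal in any unit clause, then simplifies.
Assignments in order: x1 = F, x5 = F.
No further unit clauses remain.
Total variables assigned = 2.

2


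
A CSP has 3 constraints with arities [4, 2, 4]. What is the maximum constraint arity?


The arities are: 4, 2, 4.
Scan for the maximum value.
Maximum arity = 4.

4


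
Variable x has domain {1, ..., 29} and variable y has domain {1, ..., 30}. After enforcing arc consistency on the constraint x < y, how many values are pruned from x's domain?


For the constraint x < y, x needs a supporting value in y's domain.
x can be at most 29 (one less than y's maximum).
Valid x values from domain: 29 out of 29.
Pruned = 29 - 29 = 0.

0


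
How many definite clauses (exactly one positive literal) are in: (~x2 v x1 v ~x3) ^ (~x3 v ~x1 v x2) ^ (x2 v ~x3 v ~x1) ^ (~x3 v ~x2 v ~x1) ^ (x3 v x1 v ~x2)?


A definite clause has exactly one positive literal.
Clause 1: 1 positive -> definite
Clause 2: 1 positive -> definite
Clause 3: 1 positive -> definite
Clause 4: 0 positive -> not definite
Clause 5: 2 positive -> not definite
Definite clause count = 3.

3


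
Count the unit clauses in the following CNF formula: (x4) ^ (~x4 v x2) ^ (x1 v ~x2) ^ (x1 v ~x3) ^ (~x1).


A unit clause contains exactly one literal.
Unit clauses found: (x4), (~x1).
Count = 2.

2


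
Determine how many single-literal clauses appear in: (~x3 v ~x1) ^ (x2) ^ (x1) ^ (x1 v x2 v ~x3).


A unit clause contains exactly one literal.
Unit clauses found: (x2), (x1).
Count = 2.

2


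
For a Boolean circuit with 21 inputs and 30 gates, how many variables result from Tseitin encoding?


The Tseitin transformation introduces one auxiliary variable per gate.
Total variables = inputs + gates = 21 + 30 = 51.

51


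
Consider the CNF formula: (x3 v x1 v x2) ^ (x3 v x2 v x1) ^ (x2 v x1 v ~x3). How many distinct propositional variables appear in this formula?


Identify each distinct variable in the formula.
Variables found: x1, x2, x3.
Total distinct variables = 3.

3


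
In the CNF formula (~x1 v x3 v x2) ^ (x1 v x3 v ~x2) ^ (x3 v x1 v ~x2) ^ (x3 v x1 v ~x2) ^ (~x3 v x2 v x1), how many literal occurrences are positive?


Scan each clause for unnegated literals.
Clause 1: 2 positive; Clause 2: 2 positive; Clause 3: 2 positive; Clause 4: 2 positive; Clause 5: 2 positive.
Total positive literal occurrences = 10.

10


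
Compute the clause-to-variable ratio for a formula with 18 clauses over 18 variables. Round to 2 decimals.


Clause-to-variable ratio = clauses / variables.
18 / 18 = 1.0.

1.0


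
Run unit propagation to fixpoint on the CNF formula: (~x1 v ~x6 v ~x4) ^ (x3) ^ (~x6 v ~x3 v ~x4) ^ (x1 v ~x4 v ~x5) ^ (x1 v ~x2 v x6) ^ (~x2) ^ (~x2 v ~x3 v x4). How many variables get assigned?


Unit propagation repeatedly assigns the literal in any unit clause, then simplifies.
Assignments in order: x3 = T, x2 = F.
No further unit clauses remain.
Total variables assigned = 2.

2


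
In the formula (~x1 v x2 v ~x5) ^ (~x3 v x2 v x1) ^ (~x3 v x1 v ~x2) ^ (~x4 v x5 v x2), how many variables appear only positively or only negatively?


A pure literal appears in only one polarity across all clauses.
Pure literals: x3 (negative only), x4 (negative only).
Count = 2.

2


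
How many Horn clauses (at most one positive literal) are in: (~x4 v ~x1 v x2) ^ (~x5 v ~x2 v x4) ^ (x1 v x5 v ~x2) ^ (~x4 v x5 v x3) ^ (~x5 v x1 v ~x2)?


A Horn clause has at most one positive literal.
Clause 1: 1 positive lit(s) -> Horn
Clause 2: 1 positive lit(s) -> Horn
Clause 3: 2 positive lit(s) -> not Horn
Clause 4: 2 positive lit(s) -> not Horn
Clause 5: 1 positive lit(s) -> Horn
Total Horn clauses = 3.

3


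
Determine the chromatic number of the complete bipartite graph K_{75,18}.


K_{75,18} is bipartite by definition: the two parts are independent sets, with every edge crossing between them.
Color all vertices in one part with color 1 and all vertices in the other part with color 2.
Since the graph has at least one edge, one color does not suffice.
Chromatic number = 2.

2


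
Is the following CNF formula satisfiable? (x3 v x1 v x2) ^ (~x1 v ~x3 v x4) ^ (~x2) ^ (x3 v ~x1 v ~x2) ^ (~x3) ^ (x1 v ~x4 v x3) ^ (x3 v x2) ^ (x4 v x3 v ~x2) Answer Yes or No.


Check all 16 possible truth assignments.
Number of satisfying assignments found: 0.
The formula is unsatisfiable.

No


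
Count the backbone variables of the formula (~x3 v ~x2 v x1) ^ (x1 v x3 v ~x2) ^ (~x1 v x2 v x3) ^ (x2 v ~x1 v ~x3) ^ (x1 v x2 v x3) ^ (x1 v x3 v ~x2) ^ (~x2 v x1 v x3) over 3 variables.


Find all satisfying assignments: 3 model(s).
Check which variables have the same value in every model.
No variable is fixed across all models.
Backbone size = 0.

0


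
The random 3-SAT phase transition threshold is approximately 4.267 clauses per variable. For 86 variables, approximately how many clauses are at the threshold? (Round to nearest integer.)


The 3-SAT phase transition occurs at approximately 4.267 clauses per variable.
m = 4.267 * 86 = 366.962.
Rounded to nearest integer: 367.

367


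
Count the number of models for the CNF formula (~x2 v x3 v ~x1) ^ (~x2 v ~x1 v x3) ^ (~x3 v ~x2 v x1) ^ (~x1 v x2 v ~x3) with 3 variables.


Enumerate all 8 truth assignments over 3 variables.
Test each against every clause.
Satisfying assignments found: 5.

5


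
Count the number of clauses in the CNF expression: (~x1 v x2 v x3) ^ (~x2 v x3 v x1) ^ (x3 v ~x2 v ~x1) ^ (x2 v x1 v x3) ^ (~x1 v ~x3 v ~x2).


Each group enclosed in parentheses joined by ^ is one clause.
Counting the conjuncts: 5 clauses.

5


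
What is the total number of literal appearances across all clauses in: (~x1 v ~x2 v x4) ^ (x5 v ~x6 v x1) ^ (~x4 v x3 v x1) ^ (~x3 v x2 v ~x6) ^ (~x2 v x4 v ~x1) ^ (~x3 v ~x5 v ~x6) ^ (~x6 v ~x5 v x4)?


Clause lengths: 3, 3, 3, 3, 3, 3, 3.
Sum = 3 + 3 + 3 + 3 + 3 + 3 + 3 = 21.

21


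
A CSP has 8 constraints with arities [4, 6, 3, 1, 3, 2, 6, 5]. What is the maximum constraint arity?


The arities are: 4, 6, 3, 1, 3, 2, 6, 5.
Scan for the maximum value.
Maximum arity = 6.

6


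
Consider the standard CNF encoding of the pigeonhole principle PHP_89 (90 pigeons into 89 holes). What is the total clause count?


The PHP encoding has two parts:
1) At-least-one-hole clauses: 90 (one per pigeon, each with 89 literals).
2) At-most-one-pigeon-per-hole clauses: 89 holes * C(90,2) = 89 * 4005 = 356445.
Total clauses = 90 + 356445 = 356535.

356535


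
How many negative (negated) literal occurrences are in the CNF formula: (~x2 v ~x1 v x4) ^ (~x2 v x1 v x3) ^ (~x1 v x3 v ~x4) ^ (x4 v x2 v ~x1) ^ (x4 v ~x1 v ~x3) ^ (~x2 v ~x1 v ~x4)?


Scan each clause for negated literals.
Clause 1: 2 negative; Clause 2: 1 negative; Clause 3: 2 negative; Clause 4: 1 negative; Clause 5: 2 negative; Clause 6: 3 negative.
Total negative literal occurrences = 11.

11


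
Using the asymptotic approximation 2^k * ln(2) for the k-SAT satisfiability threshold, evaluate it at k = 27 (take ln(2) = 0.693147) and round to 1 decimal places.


Using the asymptotic formula: threshold ~ 2^k * ln(2).
2^27 = 134217728.
134217728 * 0.693147 = 93032615.5.

93032615.5


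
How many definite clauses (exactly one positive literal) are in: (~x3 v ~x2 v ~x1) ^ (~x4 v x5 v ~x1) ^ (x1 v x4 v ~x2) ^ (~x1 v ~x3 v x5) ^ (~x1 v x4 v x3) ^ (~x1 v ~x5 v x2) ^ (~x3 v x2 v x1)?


A definite clause has exactly one positive literal.
Clause 1: 0 positive -> not definite
Clause 2: 1 positive -> definite
Clause 3: 2 positive -> not definite
Clause 4: 1 positive -> definite
Clause 5: 2 positive -> not definite
Clause 6: 1 positive -> definite
Clause 7: 2 positive -> not definite
Definite clause count = 3.

3


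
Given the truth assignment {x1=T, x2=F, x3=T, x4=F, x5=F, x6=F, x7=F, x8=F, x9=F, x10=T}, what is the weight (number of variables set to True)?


The weight is the number of variables assigned True.
True variables: x1, x3, x10.
Weight = 3.

3


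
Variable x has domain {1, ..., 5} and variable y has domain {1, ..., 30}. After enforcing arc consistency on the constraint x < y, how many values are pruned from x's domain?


For the constraint x < y, x needs a supporting value in y's domain.
x can be at most 29 (one less than y's maximum).
Valid x values from domain: 5 out of 5.
Pruned = 5 - 5 = 0.

0


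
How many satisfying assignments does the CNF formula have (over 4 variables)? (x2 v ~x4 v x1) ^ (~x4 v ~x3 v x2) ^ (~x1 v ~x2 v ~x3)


Enumerate all 16 truth assignments over 4 variables.
Test each against every clause.
Satisfying assignments found: 11.

11


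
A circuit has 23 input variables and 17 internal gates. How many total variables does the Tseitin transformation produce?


The Tseitin transformation introduces one auxiliary variable per gate.
Total variables = inputs + gates = 23 + 17 = 40.

40


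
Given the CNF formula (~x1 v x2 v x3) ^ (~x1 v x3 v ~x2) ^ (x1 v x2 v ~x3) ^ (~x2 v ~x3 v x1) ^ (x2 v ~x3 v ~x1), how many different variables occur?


Identify each distinct variable in the formula.
Variables found: x1, x2, x3.
Total distinct variables = 3.

3


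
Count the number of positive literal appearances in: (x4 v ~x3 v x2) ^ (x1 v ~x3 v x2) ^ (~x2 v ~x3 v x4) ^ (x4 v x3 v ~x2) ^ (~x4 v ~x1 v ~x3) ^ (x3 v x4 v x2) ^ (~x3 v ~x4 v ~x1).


Scan each clause for unnegated literals.
Clause 1: 2 positive; Clause 2: 2 positive; Clause 3: 1 positive; Clause 4: 2 positive; Clause 5: 0 positive; Clause 6: 3 positive; Clause 7: 0 positive.
Total positive literal occurrences = 10.

10


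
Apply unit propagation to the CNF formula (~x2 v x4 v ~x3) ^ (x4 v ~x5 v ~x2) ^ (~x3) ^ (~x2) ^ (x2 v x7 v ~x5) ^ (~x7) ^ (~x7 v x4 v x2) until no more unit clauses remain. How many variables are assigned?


Unit propagation repeatedly assigns the literal in any unit clause, then simplifies.
Assignments in order: x3 = F, x2 = F, x7 = F, x5 = F.
No further unit clauses remain.
Total variables assigned = 4.

4


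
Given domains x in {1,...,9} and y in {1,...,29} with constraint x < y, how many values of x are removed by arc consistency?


For the constraint x < y, x needs a supporting value in y's domain.
x can be at most 28 (one less than y's maximum).
Valid x values from domain: 9 out of 9.
Pruned = 9 - 9 = 0.

0


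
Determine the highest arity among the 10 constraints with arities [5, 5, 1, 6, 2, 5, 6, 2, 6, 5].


The arities are: 5, 5, 1, 6, 2, 5, 6, 2, 6, 5.
Scan for the maximum value.
Maximum arity = 6.

6


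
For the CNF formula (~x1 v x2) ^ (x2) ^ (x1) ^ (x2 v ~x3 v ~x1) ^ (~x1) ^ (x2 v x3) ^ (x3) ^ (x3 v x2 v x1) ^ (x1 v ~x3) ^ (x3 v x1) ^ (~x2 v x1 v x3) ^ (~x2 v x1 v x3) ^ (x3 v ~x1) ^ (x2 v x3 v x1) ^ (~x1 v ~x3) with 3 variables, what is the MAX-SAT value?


Enumerate all 8 truth assignments.
For each, count how many of the 15 clauses are satisfied.
The formula is not fully satisfiable, so the maximum is below 15.
Maximum simultaneously satisfiable clauses = 13.

13


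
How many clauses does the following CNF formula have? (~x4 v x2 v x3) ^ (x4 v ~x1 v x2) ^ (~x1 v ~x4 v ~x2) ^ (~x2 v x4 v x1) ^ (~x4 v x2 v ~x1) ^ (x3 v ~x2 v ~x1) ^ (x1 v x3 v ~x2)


Each group enclosed in parentheses joined by ^ is one clause.
Counting the conjuncts: 7 clauses.

7


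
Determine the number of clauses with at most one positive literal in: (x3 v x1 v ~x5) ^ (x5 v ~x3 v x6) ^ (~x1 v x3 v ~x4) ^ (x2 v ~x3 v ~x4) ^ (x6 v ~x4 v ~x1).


A Horn clause has at most one positive literal.
Clause 1: 2 positive lit(s) -> not Horn
Clause 2: 2 positive lit(s) -> not Horn
Clause 3: 1 positive lit(s) -> Horn
Clause 4: 1 positive lit(s) -> Horn
Clause 5: 1 positive lit(s) -> Horn
Total Horn clauses = 3.

3


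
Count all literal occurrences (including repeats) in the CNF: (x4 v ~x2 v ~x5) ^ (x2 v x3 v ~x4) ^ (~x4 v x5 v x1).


Clause lengths: 3, 3, 3.
Sum = 3 + 3 + 3 = 9.

9


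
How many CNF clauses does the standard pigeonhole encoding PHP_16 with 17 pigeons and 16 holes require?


The PHP encoding has two parts:
1) At-least-one-hole clauses: 17 (one per pigeon, each with 16 literals).
2) At-most-one-pigeon-per-hole clauses: 16 holes * C(17,2) = 16 * 136 = 2176.
Total clauses = 17 + 2176 = 2193.

2193


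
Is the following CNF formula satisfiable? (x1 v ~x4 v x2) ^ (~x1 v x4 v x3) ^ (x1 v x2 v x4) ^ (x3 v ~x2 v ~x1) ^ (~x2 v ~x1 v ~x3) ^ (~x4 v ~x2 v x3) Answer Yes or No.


Check all 16 possible truth assignments.
Number of satisfying assignments found: 6.
The formula is satisfiable.

Yes


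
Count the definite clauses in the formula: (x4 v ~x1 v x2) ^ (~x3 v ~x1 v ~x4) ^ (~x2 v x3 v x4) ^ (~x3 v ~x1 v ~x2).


A definite clause has exactly one positive literal.
Clause 1: 2 positive -> not definite
Clause 2: 0 positive -> not definite
Clause 3: 2 positive -> not definite
Clause 4: 0 positive -> not definite
Definite clause count = 0.

0


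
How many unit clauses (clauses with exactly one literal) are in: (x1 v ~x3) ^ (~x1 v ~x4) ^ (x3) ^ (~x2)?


A unit clause contains exactly one literal.
Unit clauses found: (x3), (~x2).
Count = 2.

2


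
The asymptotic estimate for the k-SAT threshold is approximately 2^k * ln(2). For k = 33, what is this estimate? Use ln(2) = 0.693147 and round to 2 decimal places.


Using the asymptotic formula: threshold ~ 2^k * ln(2).
2^33 = 8589934592.
8589934592 * 0.693147 = 5954087392.64.

5954087392.64


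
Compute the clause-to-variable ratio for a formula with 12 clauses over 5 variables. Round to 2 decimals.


Clause-to-variable ratio = clauses / variables.
12 / 5 = 2.4.

2.4


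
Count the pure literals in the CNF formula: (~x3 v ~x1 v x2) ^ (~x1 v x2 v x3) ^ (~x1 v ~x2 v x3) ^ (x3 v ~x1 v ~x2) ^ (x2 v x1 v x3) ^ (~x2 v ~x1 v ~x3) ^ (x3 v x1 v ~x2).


A pure literal appears in only one polarity across all clauses.
No pure literals found.
Count = 0.

0


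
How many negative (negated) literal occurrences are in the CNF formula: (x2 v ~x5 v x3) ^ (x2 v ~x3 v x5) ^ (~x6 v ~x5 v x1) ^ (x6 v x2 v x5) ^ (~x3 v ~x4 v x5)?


Scan each clause for negated literals.
Clause 1: 1 negative; Clause 2: 1 negative; Clause 3: 2 negative; Clause 4: 0 negative; Clause 5: 2 negative.
Total negative literal occurrences = 6.

6


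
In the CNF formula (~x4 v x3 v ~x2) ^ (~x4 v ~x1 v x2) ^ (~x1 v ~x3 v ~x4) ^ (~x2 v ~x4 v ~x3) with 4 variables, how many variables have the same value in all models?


Find all satisfying assignments: 10 model(s).
Check which variables have the same value in every model.
No variable is fixed across all models.
Backbone size = 0.

0


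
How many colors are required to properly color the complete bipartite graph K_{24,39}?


K_{24,39} is bipartite by definition: the two parts are independent sets, with every edge crossing between them.
Color all vertices in one part with color 1 and all vertices in the other part with color 2.
Since the graph has at least one edge, one color does not suffice.
Chromatic number = 2.

2


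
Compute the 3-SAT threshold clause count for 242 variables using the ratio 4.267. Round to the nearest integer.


The 3-SAT phase transition occurs at approximately 4.267 clauses per variable.
m = 4.267 * 242 = 1032.614.
Rounded to nearest integer: 1033.

1033


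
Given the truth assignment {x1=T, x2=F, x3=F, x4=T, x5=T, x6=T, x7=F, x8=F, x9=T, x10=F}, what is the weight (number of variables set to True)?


The weight is the number of variables assigned True.
True variables: x1, x4, x5, x6, x9.
Weight = 5.

5


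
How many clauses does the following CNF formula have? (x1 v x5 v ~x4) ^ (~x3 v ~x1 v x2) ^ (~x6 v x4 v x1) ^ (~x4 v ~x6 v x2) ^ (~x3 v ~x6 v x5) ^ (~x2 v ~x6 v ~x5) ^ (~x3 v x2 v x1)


Each group enclosed in parentheses joined by ^ is one clause.
Counting the conjuncts: 7 clauses.

7


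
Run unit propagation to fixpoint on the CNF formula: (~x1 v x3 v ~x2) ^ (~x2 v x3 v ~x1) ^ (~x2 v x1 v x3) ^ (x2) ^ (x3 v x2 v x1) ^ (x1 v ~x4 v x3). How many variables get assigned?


Unit propagation repeatedly assigns the literal in any unit clause, then simplifies.
Assignments in order: x2 = T.
No further unit clauses remain.
Total variables assigned = 1.

1


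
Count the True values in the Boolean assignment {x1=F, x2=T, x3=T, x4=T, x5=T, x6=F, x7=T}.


The weight is the number of variables assigned True.
True variables: x2, x3, x4, x5, x7.
Weight = 5.

5


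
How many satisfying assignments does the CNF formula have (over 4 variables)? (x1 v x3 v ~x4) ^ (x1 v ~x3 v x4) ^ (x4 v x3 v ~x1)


Enumerate all 16 truth assignments over 4 variables.
Test each against every clause.
Satisfying assignments found: 10.

10


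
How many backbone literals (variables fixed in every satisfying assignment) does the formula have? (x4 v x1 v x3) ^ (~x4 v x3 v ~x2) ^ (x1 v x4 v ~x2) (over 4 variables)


Find all satisfying assignments: 11 model(s).
Check which variables have the same value in every model.
No variable is fixed across all models.
Backbone size = 0.

0


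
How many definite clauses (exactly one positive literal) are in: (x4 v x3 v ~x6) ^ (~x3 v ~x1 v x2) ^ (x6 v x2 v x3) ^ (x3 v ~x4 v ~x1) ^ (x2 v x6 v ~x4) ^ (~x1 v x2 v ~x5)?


A definite clause has exactly one positive literal.
Clause 1: 2 positive -> not definite
Clause 2: 1 positive -> definite
Clause 3: 3 positive -> not definite
Clause 4: 1 positive -> definite
Clause 5: 2 positive -> not definite
Clause 6: 1 positive -> definite
Definite clause count = 3.

3


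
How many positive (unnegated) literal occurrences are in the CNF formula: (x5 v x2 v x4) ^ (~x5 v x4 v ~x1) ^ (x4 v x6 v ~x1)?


Scan each clause for unnegated literals.
Clause 1: 3 positive; Clause 2: 1 positive; Clause 3: 2 positive.
Total positive literal occurrences = 6.

6


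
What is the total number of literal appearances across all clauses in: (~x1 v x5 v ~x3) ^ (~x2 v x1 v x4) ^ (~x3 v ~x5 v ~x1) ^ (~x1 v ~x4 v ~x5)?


Clause lengths: 3, 3, 3, 3.
Sum = 3 + 3 + 3 + 3 = 12.

12


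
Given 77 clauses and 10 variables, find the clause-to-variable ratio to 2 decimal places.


Clause-to-variable ratio = clauses / variables.
77 / 10 = 7.7.

7.7


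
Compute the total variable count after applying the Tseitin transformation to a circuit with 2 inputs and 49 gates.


The Tseitin transformation introduces one auxiliary variable per gate.
Total variables = inputs + gates = 2 + 49 = 51.

51


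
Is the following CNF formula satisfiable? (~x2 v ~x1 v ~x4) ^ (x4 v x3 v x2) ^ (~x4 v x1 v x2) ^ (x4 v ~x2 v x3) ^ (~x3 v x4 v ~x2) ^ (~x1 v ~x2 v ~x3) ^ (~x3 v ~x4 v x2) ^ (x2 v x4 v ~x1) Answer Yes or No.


Check all 16 possible truth assignments.
Number of satisfying assignments found: 4.
The formula is satisfiable.

Yes


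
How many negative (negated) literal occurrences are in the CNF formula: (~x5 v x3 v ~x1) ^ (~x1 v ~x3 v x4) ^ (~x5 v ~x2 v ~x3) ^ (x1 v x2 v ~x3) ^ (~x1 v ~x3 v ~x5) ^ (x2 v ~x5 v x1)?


Scan each clause for negated literals.
Clause 1: 2 negative; Clause 2: 2 negative; Clause 3: 3 negative; Clause 4: 1 negative; Clause 5: 3 negative; Clause 6: 1 negative.
Total negative literal occurrences = 12.

12


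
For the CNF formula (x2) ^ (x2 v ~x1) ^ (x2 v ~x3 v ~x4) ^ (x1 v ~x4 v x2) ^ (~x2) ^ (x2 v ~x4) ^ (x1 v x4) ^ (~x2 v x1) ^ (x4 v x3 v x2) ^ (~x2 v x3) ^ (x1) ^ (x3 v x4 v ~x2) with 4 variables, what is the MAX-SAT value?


Enumerate all 16 truth assignments.
For each, count how many of the 12 clauses are satisfied.
The formula is not fully satisfiable, so the maximum is below 12.
Maximum simultaneously satisfiable clauses = 11.

11


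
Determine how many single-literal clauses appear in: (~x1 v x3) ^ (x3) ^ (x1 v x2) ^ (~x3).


A unit clause contains exactly one literal.
Unit clauses found: (x3), (~x3).
Count = 2.

2


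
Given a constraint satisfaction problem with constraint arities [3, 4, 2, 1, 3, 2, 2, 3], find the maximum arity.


The arities are: 3, 4, 2, 1, 3, 2, 2, 3.
Scan for the maximum value.
Maximum arity = 4.

4


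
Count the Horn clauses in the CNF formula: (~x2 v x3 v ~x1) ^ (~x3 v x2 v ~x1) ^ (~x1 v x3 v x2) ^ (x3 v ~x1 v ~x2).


A Horn clause has at most one positive literal.
Clause 1: 1 positive lit(s) -> Horn
Clause 2: 1 positive lit(s) -> Horn
Clause 3: 2 positive lit(s) -> not Horn
Clause 4: 1 positive lit(s) -> Horn
Total Horn clauses = 3.

3


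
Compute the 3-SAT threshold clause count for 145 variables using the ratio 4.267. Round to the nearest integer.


The 3-SAT phase transition occurs at approximately 4.267 clauses per variable.
m = 4.267 * 145 = 618.715.
Rounded to nearest integer: 619.

619


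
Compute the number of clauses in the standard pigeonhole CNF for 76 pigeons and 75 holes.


The PHP encoding has two parts:
1) At-least-one-hole clauses: 76 (one per pigeon, each with 75 literals).
2) At-most-one-pigeon-per-hole clauses: 75 holes * C(76,2) = 75 * 2850 = 213750.
Total clauses = 76 + 213750 = 213826.

213826


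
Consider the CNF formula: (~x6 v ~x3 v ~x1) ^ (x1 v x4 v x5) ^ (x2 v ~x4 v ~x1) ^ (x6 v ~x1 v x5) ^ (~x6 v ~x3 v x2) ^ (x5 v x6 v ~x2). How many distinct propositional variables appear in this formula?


Identify each distinct variable in the formula.
Variables found: x1, x2, x3, x4, x5, x6.
Total distinct variables = 6.

6


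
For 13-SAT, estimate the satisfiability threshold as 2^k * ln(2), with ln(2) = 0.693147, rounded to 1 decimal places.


Using the asymptotic formula: threshold ~ 2^k * ln(2).
2^13 = 8192.
8192 * 0.693147 = 5678.3.

5678.3


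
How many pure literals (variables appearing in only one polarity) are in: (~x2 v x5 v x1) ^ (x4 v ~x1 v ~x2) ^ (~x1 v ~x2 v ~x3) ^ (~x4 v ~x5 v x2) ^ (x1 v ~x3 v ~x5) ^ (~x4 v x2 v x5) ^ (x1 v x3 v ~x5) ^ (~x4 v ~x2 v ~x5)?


A pure literal appears in only one polarity across all clauses.
No pure literals found.
Count = 0.

0


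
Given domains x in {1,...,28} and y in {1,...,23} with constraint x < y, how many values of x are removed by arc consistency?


For the constraint x < y, x needs a supporting value in y's domain.
x can be at most 22 (one less than y's maximum).
Valid x values from domain: 22 out of 28.
Pruned = 28 - 22 = 6.

6


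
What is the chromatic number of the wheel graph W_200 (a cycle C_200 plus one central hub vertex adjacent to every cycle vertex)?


W_200 consists of the cycle C_200 together with a hub vertex adjacent to every cycle vertex.
The cycle C_200 needs 2 colors (even cycle -> 2).
The hub is adjacent to every cycle vertex, so it must receive a new color distinct from all of them.
Chromatic number = 2 + 1 = 3.

3


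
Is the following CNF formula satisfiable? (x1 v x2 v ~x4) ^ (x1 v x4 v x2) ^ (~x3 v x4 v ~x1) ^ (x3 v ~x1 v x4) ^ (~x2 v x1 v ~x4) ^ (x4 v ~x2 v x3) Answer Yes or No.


Check all 16 possible truth assignments.
Number of satisfying assignments found: 5.
The formula is satisfiable.

Yes


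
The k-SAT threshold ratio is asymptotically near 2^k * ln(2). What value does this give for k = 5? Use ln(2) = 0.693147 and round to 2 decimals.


Using the asymptotic formula: threshold ~ 2^k * ln(2).
2^5 = 32.
32 * 0.693147 = 22.18.

22.18


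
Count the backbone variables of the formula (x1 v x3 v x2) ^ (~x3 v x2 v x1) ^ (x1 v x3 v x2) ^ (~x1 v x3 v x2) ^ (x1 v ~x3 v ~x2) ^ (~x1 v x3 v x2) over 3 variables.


Find all satisfying assignments: 4 model(s).
Check which variables have the same value in every model.
No variable is fixed across all models.
Backbone size = 0.

0


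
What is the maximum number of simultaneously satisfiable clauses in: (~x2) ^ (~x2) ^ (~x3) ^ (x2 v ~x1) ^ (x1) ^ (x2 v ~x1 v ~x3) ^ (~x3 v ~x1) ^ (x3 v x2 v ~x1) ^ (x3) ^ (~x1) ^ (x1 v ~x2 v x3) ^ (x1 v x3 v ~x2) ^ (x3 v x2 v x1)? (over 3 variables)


Enumerate all 8 truth assignments.
For each, count how many of the 13 clauses are satisfied.
The formula is not fully satisfiable, so the maximum is below 13.
Maximum simultaneously satisfiable clauses = 11.

11


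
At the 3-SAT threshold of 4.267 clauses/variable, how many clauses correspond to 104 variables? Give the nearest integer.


The 3-SAT phase transition occurs at approximately 4.267 clauses per variable.
m = 4.267 * 104 = 443.768.
Rounded to nearest integer: 444.

444


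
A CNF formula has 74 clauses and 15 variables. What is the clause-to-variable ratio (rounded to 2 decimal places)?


Clause-to-variable ratio = clauses / variables.
74 / 15 = 4.93.

4.93


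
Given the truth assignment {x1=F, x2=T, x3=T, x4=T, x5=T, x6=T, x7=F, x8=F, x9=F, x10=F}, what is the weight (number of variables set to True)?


The weight is the number of variables assigned True.
True variables: x2, x3, x4, x5, x6.
Weight = 5.

5


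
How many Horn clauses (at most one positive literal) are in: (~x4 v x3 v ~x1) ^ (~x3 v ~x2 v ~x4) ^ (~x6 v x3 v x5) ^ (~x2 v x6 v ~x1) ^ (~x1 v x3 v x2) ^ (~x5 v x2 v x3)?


A Horn clause has at most one positive literal.
Clause 1: 1 positive lit(s) -> Horn
Clause 2: 0 positive lit(s) -> Horn
Clause 3: 2 positive lit(s) -> not Horn
Clause 4: 1 positive lit(s) -> Horn
Clause 5: 2 positive lit(s) -> not Horn
Clause 6: 2 positive lit(s) -> not Horn
Total Horn clauses = 3.

3


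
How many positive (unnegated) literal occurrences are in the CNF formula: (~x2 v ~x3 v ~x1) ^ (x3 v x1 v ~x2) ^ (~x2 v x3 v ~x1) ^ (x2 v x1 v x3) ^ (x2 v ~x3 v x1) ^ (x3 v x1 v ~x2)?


Scan each clause for unnegated literals.
Clause 1: 0 positive; Clause 2: 2 positive; Clause 3: 1 positive; Clause 4: 3 positive; Clause 5: 2 positive; Clause 6: 2 positive.
Total positive literal occurrences = 10.

10
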